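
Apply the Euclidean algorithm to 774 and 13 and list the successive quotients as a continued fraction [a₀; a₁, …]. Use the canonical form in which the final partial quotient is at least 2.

Run the Euclidean algorithm, recording each quotient:
774 ÷ 13 → quotient 59, remainder 7
13 ÷ 7 → quotient 1, remainder 6
7 ÷ 6 → quotient 1, remainder 1
6 ÷ 1 → quotient 6, remainder 0

[59; 1, 1, 6]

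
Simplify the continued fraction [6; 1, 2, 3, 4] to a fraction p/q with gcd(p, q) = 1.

Start with 4.
3 + 1/(4/1) = 3 + 1/4 = 13/4
2 + 1/(13/4) = 2 + 4/13 = 30/13
1 + 1/(30/13) = 1 + 13/30 = 43/30
6 + 1/(43/30) = 6 + 30/43 = 288/43

288/43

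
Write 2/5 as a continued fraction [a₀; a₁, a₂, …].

[0; 2, 2]

2 = 0·5 + 2, so a_0 = 0
5 = 2·2 + 1, so a_1 = 2
2 = 2·1 + 0, so a_2 = 2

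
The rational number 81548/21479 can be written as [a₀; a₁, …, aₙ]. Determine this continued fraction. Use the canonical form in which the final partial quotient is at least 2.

[3; 1, 3, 1, 11, 10, 36]

Apply division with remainder until the remainder is 0:
⌊81548/21479⌋ = 3, remainder 17111
⌊21479/17111⌋ = 1, remainder 4368
⌊17111/4368⌋ = 3, remainder 4007
⌊4368/4007⌋ = 1, remainder 361
⌊4007/361⌋ = 11, remainder 36
⌊361/36⌋ = 10, remainder 1
⌊36/1⌋ = 36, remainder 0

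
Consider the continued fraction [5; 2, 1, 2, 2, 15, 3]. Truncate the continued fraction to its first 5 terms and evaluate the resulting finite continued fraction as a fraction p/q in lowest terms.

102/19

Collapse the nested fraction from the inside out:
Start with 2.
2 + 1/(2/1) = 2 + 1/2 = 5/2
1 + 1/(5/2) = 1 + 2/5 = 7/5
2 + 1/(7/5) = 2 + 5/7 = 19/7
5 + 1/(19/7) = 5 + 7/19 = 102/19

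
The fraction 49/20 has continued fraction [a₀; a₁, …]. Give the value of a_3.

2

Run the Euclidean algorithm, recording each quotient:
49 ÷ 20 → quotient 2, remainder 9
20 ÷ 9 → quotient 2, remainder 2
9 ÷ 2 → quotient 4, remainder 1
2 ÷ 1 → quotient 2, remainder 0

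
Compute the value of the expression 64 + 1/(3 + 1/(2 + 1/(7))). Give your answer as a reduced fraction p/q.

Start with 7.
2 + 1/(7/1) = 2 + 1/7 = 15/7
3 + 1/(15/7) = 3 + 7/15 = 52/15
64 + 1/(52/15) = 64 + 15/52 = 3343/52

3343/52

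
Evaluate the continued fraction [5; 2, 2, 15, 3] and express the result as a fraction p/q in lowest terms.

Start with 3.
15 + 1/(3/1) = 15 + 1/3 = 46/3
2 + 1/(46/3) = 2 + 3/46 = 95/46
2 + 1/(95/46) = 2 + 46/95 = 236/95
5 + 1/(236/95) = 5 + 95/236 = 1275/236

1275/236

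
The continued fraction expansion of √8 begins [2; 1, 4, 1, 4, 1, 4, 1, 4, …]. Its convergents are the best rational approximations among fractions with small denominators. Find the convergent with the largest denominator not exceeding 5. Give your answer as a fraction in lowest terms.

14/5

a_0 = 2: 2/1  (≤ bound)
a_1 = 1: 3/1  (≤ bound)
a_2 = 4: 14/5  (≤ bound)
a_3 = 1: 17/6  (> 5, stop)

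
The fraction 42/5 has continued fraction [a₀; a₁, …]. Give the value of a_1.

42 ÷ 5 → quotient 8, remainder 2
5 ÷ 2 → quotient 2, remainder 1

2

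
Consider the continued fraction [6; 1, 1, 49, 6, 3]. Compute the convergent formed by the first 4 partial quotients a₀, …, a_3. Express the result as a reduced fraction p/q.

644/99

Start with 49.
1 + 1/(49/1) = 1 + 1/49 = 50/49
1 + 1/(50/49) = 1 + 49/50 = 99/50
6 + 1/(99/50) = 6 + 50/99 = 644/99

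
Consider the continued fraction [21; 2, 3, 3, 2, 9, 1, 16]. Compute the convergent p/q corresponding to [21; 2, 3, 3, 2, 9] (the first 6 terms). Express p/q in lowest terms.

10717/500

Build up convergents one term at a time:
a_0 = 21: 21/1
a_1 = 2: 43/2
a_2 = 3: 150/7
a_3 = 3: 493/23
a_4 = 2: 1136/53
a_5 = 9: 10717/500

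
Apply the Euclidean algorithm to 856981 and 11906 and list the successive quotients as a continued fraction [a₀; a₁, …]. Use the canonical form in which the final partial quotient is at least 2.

[71; 1, 46, 2, 3, 3, 3, 3]

Apply division with remainder until the remainder is 0:
856981 ÷ 11906 → quotient 71, remainder 11655
11906 ÷ 11655 → quotient 1, remainder 251
11655 ÷ 251 → quotient 46, remainder 109
251 ÷ 109 → quotient 2, remainder 33
109 ÷ 33 → quotient 3, remainder 10
33 ÷ 10 → quotient 3, remainder 3
10 ÷ 3 → quotient 3, remainder 1
3 ÷ 1 → quotient 3, remainder 0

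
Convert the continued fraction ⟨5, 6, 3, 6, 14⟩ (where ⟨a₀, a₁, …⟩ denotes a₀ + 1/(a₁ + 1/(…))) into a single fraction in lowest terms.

Start with 14.
6 + 1/(14/1) = 6 + 1/14 = 85/14
3 + 1/(85/14) = 3 + 14/85 = 269/85
6 + 1/(269/85) = 6 + 85/269 = 1699/269
5 + 1/(1699/269) = 5 + 269/1699 = 8764/1699

8764/1699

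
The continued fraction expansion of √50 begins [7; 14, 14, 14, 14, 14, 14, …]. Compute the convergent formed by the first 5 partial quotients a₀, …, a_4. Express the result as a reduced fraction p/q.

Compute successive convergents:
a_0 = 7: 7/1
a_1 = 14: 99/14
a_2 = 14: 1393/197
a_3 = 14: 19601/2772
a_4 = 14: 275807/39005

275807/39005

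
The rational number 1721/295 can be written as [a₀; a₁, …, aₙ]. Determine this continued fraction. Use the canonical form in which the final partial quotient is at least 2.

[5; 1, 5, 49]

1721 ÷ 295 → quotient 5, remainder 246
295 ÷ 246 → quotient 1, remainder 49
246 ÷ 49 → quotient 5, remainder 1
49 ÷ 1 → quotient 49, remainder 0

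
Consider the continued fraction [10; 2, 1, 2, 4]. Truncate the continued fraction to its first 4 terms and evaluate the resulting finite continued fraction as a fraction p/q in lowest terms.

83/8

Start with 2.
1 + 1/(2/1) = 1 + 1/2 = 3/2
2 + 1/(3/2) = 2 + 2/3 = 8/3
10 + 1/(8/3) = 10 + 3/8 = 83/8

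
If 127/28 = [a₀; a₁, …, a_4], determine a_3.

6

⌊127/28⌋ = 4, remainder 15
⌊28/15⌋ = 1, remainder 13
⌊15/13⌋ = 1, remainder 2
⌊13/2⌋ = 6, remainder 1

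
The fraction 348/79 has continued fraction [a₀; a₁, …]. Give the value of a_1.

Repeatedly divide and take the remainder:
348 = 4·79 + 32, so a_0 = 4
79 = 2·32 + 15, so a_1 = 2

2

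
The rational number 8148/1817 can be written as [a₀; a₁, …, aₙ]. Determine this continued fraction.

[4; 2, 15, 2, 3, 1, 1, 3]

Run the Euclidean algorithm, recording each quotient:
8148 ÷ 1817 → quotient 4, remainder 880
1817 ÷ 880 → quotient 2, remainder 57
880 ÷ 57 → quotient 15, remainder 25
57 ÷ 25 → quotient 2, remainder 7
25 ÷ 7 → quotient 3, remainder 4
7 ÷ 4 → quotient 1, remainder 3
4 ÷ 3 → quotient 1, remainder 1
3 ÷ 1 → quotient 3, remainder 0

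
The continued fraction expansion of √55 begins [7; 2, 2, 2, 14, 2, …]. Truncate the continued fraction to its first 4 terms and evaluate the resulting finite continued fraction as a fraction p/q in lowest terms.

89/12

Starting at the tail and folding back:
Start with 2.
2 + 1/(2/1) = 2 + 1/2 = 5/2
2 + 1/(5/2) = 2 + 2/5 = 12/5
7 + 1/(12/5) = 7 + 5/12 = 89/12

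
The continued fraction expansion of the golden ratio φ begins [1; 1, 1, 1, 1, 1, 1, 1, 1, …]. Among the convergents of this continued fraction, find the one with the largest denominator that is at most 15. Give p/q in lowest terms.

21/13

a_0 = 1: 1/1  (≤ bound)
a_1 = 1: 2/1  (≤ bound)
a_2 = 1: 3/2  (≤ bound)
a_3 = 1: 5/3  (≤ bound)
a_4 = 1: 8/5  (≤ bound)
a_5 = 1: 13/8  (≤ bound)
a_6 = 1: 21/13  (≤ bound)
a_7 = 1: 34/21  (> 15, stop)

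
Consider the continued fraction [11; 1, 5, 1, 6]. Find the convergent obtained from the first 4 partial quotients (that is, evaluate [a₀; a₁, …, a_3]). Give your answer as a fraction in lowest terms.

83/7

a_0 = 11: 11/1
a_1 = 1: 12/1
a_2 = 5: 71/6
a_3 = 1: 83/7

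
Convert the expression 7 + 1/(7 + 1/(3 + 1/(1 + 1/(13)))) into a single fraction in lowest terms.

2848/399

Start with 13.
1 + 1/(13/1) = 1 + 1/13 = 14/13
3 + 1/(14/13) = 3 + 13/14 = 55/14
7 + 1/(55/14) = 7 + 14/55 = 399/55
7 + 1/(399/55) = 7 + 55/399 = 2848/399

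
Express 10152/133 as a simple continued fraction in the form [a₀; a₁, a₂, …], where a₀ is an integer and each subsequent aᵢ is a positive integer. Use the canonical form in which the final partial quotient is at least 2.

[76; 3, 44]

Run the Euclidean algorithm, recording each quotient:
10152 = 76·133 + 44, so a_0 = 76
133 = 3·44 + 1, so a_1 = 3
44 = 44·1 + 0, so a_2 = 44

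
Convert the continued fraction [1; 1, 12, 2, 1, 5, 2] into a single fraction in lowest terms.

a_0 = 1: 1/1
a_1 = 1: 2/1
a_2 = 12: 25/13
a_3 = 2: 52/27
a_4 = 1: 77/40
a_5 = 5: 437/227
a_6 = 2: 951/494

951/494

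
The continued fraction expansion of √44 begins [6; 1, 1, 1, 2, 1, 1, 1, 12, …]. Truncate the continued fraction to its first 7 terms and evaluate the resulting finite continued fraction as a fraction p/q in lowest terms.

Start with 1.
1 + 1/(1/1) = 1 + 1/1 = 2/1
2 + 1/(2/1) = 2 + 1/2 = 5/2
1 + 1/(5/2) = 1 + 2/5 = 7/5
1 + 1/(7/5) = 1 + 5/7 = 12/7
1 + 1/(12/7) = 1 + 7/12 = 19/12
6 + 1/(19/12) = 6 + 12/19 = 126/19

126/19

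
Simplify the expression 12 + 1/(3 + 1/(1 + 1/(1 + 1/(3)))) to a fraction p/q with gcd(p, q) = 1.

307/25

a_0 = 12: 12/1
a_1 = 3: 37/3
a_2 = 1: 49/4
a_3 = 1: 86/7
a_4 = 3: 307/25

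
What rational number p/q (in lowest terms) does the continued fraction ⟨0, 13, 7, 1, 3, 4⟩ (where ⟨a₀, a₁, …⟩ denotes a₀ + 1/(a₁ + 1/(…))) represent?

a_0 = 0: 0/1
a_1 = 13: 1/13
a_2 = 7: 7/92
a_3 = 1: 8/105
a_4 = 3: 31/407
a_5 = 4: 132/1733

132/1733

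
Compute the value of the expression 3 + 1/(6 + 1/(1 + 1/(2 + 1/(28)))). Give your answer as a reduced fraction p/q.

1786/567

Start with 28.
2 + 1/(28/1) = 2 + 1/28 = 57/28
1 + 1/(57/28) = 1 + 28/57 = 85/57
6 + 1/(85/57) = 6 + 57/85 = 567/85
3 + 1/(567/85) = 3 + 85/567 = 1786/567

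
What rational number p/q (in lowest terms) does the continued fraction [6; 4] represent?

25/4

Start with 4.
6 + 1/(4/1) = 6 + 1/4 = 25/4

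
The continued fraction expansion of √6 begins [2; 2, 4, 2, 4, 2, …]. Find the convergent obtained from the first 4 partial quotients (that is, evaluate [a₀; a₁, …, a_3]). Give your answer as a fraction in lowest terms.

49/20

Compute successive convergents:
a_0 = 2: 2/1
a_1 = 2: 5/2
a_2 = 4: 22/9
a_3 = 2: 49/20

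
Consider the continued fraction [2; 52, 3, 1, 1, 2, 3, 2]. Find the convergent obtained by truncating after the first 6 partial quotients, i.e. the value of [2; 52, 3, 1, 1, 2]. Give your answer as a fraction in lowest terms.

1900/941

Start with 2.
1 + 1/(2/1) = 1 + 1/2 = 3/2
1 + 1/(3/2) = 1 + 2/3 = 5/3
3 + 1/(5/3) = 3 + 3/5 = 18/5
52 + 1/(18/5) = 52 + 5/18 = 941/18
2 + 1/(941/18) = 2 + 18/941 = 1900/941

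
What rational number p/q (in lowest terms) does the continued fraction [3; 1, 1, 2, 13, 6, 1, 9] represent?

a_0 = 3: 3/1
a_1 = 1: 4/1
a_2 = 1: 7/2
a_3 = 2: 18/5
a_4 = 13: 241/67
a_5 = 6: 1464/407
a_6 = 1: 1705/474
a_7 = 9: 16809/4673

16809/4673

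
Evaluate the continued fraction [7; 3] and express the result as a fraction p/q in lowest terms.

22/3

Compute successive convergents:
a_0 = 7: 7/1
a_1 = 3: 22/3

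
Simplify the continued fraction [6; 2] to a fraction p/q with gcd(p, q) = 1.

13/2

Build up convergents one term at a time:
a_0 = 6: 6/1
a_1 = 2: 13/2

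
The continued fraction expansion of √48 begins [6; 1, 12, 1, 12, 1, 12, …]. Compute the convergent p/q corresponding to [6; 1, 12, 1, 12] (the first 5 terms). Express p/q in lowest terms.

1254/181

Starting at the tail and folding back:
Start with 12.
1 + 1/(12/1) = 1 + 1/12 = 13/12
12 + 1/(13/12) = 12 + 12/13 = 168/13
1 + 1/(168/13) = 1 + 13/168 = 181/168
6 + 1/(181/168) = 6 + 168/181 = 1254/181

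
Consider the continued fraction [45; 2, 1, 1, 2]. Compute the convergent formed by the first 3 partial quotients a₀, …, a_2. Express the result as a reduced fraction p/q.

Start with 1.
2 + 1/(1/1) = 2 + 1/1 = 3/1
45 + 1/(3/1) = 45 + 1/3 = 136/3

136/3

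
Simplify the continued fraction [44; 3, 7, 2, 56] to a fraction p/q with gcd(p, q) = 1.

Start with 56.
2 + 1/(56/1) = 2 + 1/56 = 113/56
7 + 1/(113/56) = 7 + 56/113 = 847/113
3 + 1/(847/113) = 3 + 113/847 = 2654/847
44 + 1/(2654/847) = 44 + 847/2654 = 117623/2654

117623/2654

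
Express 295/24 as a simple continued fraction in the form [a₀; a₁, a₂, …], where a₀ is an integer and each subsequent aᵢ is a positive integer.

Run the Euclidean algorithm, recording each quotient:
⌊295/24⌋ = 12, remainder 7
⌊24/7⌋ = 3, remainder 3
⌊7/3⌋ = 2, remainder 1
⌊3/1⌋ = 3, remainder 0

[12; 3, 2, 3]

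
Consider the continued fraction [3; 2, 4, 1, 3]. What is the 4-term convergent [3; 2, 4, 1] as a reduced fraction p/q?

Start with 1.
4 + 1/(1/1) = 4 + 1/1 = 5/1
2 + 1/(5/1) = 2 + 1/5 = 11/5
3 + 1/(11/5) = 3 + 5/11 = 38/11

38/11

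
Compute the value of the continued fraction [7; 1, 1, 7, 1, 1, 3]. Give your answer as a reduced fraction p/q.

851/113

a_0 = 7: 7/1
a_1 = 1: 8/1
a_2 = 1: 15/2
a_3 = 7: 113/15
a_4 = 1: 128/17
a_5 = 1: 241/32
a_6 = 3: 851/113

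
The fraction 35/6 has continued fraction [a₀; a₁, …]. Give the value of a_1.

1

35 = 5·6 + 5, so a_0 = 5
6 = 1·5 + 1, so a_1 = 1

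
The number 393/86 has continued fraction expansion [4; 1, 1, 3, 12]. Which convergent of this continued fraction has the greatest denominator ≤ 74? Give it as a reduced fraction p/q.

32/7

List convergents until the denominator exceeds the bound:
a_0 = 4: 4/1  (≤ bound)
a_1 = 1: 5/1  (≤ bound)
a_2 = 1: 9/2  (≤ bound)
a_3 = 3: 32/7  (≤ bound)
a_4 = 12: 393/86  (> 74, stop)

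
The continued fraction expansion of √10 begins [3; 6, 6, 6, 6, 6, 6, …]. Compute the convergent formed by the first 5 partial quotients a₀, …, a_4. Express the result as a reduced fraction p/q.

Compute successive convergents:
a_0 = 3: 3/1
a_1 = 6: 19/6
a_2 = 6: 117/37
a_3 = 6: 721/228
a_4 = 6: 4443/1405

4443/1405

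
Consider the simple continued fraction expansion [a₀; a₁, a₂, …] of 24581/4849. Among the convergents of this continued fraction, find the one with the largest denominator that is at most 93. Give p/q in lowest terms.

List convergents until the denominator exceeds the bound:
a_0 = 5: 5/1  (≤ bound)
a_1 = 14: 71/14  (≤ bound)
a_2 = 2: 147/29  (≤ bound)
a_3 = 3: 512/101  (> 93, stop)

147/29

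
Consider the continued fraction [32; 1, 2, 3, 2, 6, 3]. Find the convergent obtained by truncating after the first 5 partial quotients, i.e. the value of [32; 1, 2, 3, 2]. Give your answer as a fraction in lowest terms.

Start with 2.
3 + 1/(2/1) = 3 + 1/2 = 7/2
2 + 1/(7/2) = 2 + 2/7 = 16/7
1 + 1/(16/7) = 1 + 7/16 = 23/16
32 + 1/(23/16) = 32 + 16/23 = 752/23

752/23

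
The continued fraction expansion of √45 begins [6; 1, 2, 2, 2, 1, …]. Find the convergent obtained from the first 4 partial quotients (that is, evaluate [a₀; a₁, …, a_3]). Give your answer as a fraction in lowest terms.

Start with 2.
2 + 1/(2/1) = 2 + 1/2 = 5/2
1 + 1/(5/2) = 1 + 2/5 = 7/5
6 + 1/(7/5) = 6 + 5/7 = 47/7

47/7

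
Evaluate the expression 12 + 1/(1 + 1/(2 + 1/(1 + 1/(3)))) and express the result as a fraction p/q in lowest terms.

191/15

Work from the innermost term outward:
Start with 3.
1 + 1/(3/1) = 1 + 1/3 = 4/3
2 + 1/(4/3) = 2 + 3/4 = 11/4
1 + 1/(11/4) = 1 + 4/11 = 15/11
12 + 1/(15/11) = 12 + 11/15 = 191/15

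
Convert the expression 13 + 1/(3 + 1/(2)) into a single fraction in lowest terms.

93/7

Work from the innermost term outward:
Start with 2.
3 + 1/(2/1) = 3 + 1/2 = 7/2
13 + 1/(7/2) = 13 + 2/7 = 93/7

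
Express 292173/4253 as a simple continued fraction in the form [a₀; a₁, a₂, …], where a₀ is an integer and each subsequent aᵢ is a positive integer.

Apply division with remainder until the remainder is 0:
292173 ÷ 4253 → quotient 68, remainder 2969
4253 ÷ 2969 → quotient 1, remainder 1284
2969 ÷ 1284 → quotient 2, remainder 401
1284 ÷ 401 → quotient 3, remainder 81
401 ÷ 81 → quotient 4, remainder 77
81 ÷ 77 → quotient 1, remainder 4
77 ÷ 4 → quotient 19, remainder 1
4 ÷ 1 → quotient 4, remainder 0

[68; 1, 2, 3, 4, 1, 19, 4]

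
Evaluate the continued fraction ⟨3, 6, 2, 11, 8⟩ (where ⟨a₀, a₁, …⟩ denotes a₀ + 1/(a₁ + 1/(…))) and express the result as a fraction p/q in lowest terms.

a_0 = 3: 3/1
a_1 = 6: 19/6
a_2 = 2: 41/13
a_3 = 11: 470/149
a_4 = 8: 3801/1205

3801/1205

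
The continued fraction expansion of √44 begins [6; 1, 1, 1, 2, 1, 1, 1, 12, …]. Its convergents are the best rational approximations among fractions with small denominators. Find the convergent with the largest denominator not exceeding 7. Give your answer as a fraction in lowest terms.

List convergents until the denominator exceeds the bound:
a_0 = 6: 6/1  (≤ bound)
a_1 = 1: 7/1  (≤ bound)
a_2 = 1: 13/2  (≤ bound)
a_3 = 1: 20/3  (≤ bound)
a_4 = 2: 53/8  (> 7, stop)

20/3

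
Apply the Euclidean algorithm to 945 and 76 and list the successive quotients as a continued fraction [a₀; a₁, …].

⌊945/76⌋ = 12, remainder 33
⌊76/33⌋ = 2, remainder 10
⌊33/10⌋ = 3, remainder 3
⌊10/3⌋ = 3, remainder 1
⌊3/1⌋ = 3, remainder 0

[12; 2, 3, 3, 3]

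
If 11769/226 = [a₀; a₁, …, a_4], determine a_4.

2

11769 ÷ 226 → quotient 52, remainder 17
226 ÷ 17 → quotient 13, remainder 5
17 ÷ 5 → quotient 3, remainder 2
5 ÷ 2 → quotient 2, remainder 1
2 ÷ 1 → quotient 2, remainder 0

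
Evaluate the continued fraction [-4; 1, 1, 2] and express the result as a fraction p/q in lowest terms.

Use the convergent recurrence hₖ = aₖ·hₖ₋₁ + hₖ₋₂ (and likewise for the denominators kₖ):
a_0 = -4: -4/1
a_1 = 1: -3/1
a_2 = 1: -7/2
a_3 = 2: -17/5

-17/5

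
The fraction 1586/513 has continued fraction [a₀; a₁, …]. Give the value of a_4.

1

1586 = 3·513 + 47, so a_0 = 3
513 = 10·47 + 43, so a_1 = 10
47 = 1·43 + 4, so a_2 = 1
43 = 10·4 + 3, so a_3 = 10
4 = 1·3 + 1, so a_4 = 1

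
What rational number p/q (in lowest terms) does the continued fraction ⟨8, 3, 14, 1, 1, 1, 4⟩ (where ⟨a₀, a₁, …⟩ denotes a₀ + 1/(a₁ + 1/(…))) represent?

5237/629

a_0 = 8: 8/1
a_1 = 3: 25/3
a_2 = 14: 358/43
a_3 = 1: 383/46
a_4 = 1: 741/89
a_5 = 1: 1124/135
a_6 = 4: 5237/629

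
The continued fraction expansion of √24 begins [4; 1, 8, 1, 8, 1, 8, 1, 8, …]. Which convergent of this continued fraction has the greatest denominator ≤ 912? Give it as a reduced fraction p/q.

a_0 = 4: 4/1  (≤ bound)
a_1 = 1: 5/1  (≤ bound)
a_2 = 8: 44/9  (≤ bound)
a_3 = 1: 49/10  (≤ bound)
a_4 = 8: 436/89  (≤ bound)
a_5 = 1: 485/99  (≤ bound)
a_6 = 8: 4316/881  (≤ bound)
a_7 = 1: 4801/980  (> 912, stop)

4316/881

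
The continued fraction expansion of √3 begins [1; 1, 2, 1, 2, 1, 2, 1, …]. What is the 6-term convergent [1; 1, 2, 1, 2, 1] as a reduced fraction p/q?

Start with 1.
2 + 1/(1/1) = 2 + 1/1 = 3/1
1 + 1/(3/1) = 1 + 1/3 = 4/3
2 + 1/(4/3) = 2 + 3/4 = 11/4
1 + 1/(11/4) = 1 + 4/11 = 15/11
1 + 1/(15/11) = 1 + 11/15 = 26/15

26/15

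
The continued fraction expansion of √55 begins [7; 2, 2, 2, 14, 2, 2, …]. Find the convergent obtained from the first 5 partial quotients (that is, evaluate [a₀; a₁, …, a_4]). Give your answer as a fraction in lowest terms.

a_0 = 7: 7/1
a_1 = 2: 15/2
a_2 = 2: 37/5
a_3 = 2: 89/12
a_4 = 14: 1283/173

1283/173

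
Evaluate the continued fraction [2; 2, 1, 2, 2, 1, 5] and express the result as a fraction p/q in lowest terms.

Collapse the nested fraction from the inside out:
Start with 5.
1 + 1/(5/1) = 1 + 1/5 = 6/5
2 + 1/(6/5) = 2 + 5/6 = 17/6
2 + 1/(17/6) = 2 + 6/17 = 40/17
1 + 1/(40/17) = 1 + 17/40 = 57/40
2 + 1/(57/40) = 2 + 40/57 = 154/57
2 + 1/(154/57) = 2 + 57/154 = 365/154

365/154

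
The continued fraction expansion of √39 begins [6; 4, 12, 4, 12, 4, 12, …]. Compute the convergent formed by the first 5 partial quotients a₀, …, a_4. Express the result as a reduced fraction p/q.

15294/2449

Start with 12.
4 + 1/(12/1) = 4 + 1/12 = 49/12
12 + 1/(49/12) = 12 + 12/49 = 600/49
4 + 1/(600/49) = 4 + 49/600 = 2449/600
6 + 1/(2449/600) = 6 + 600/2449 = 15294/2449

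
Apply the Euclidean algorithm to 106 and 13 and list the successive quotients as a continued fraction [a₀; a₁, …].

[8; 6, 2]

Run the Euclidean algorithm, recording each quotient:
106 ÷ 13 → quotient 8, remainder 2
13 ÷ 2 → quotient 6, remainder 1
2 ÷ 1 → quotient 2, remainder 0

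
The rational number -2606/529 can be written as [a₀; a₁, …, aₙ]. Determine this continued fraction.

-2606 ÷ 529 → quotient -5, remainder 39
529 ÷ 39 → quotient 13, remainder 22
39 ÷ 22 → quotient 1, remainder 17
22 ÷ 17 → quotient 1, remainder 5
17 ÷ 5 → quotient 3, remainder 2
5 ÷ 2 → quotient 2, remainder 1
2 ÷ 1 → quotient 2, remainder 0

[-5; 13, 1, 1, 3, 2, 2]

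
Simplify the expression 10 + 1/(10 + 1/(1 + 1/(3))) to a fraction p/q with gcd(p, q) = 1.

434/43

Start with 3.
1 + 1/(3/1) = 1 + 1/3 = 4/3
10 + 1/(4/3) = 10 + 3/4 = 43/4
10 + 1/(43/4) = 10 + 4/43 = 434/43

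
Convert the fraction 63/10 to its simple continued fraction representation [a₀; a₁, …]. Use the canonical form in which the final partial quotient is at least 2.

[6; 3, 3]

⌊63/10⌋ = 6, remainder 3
⌊10/3⌋ = 3, remainder 1
⌊3/1⌋ = 3, remainder 0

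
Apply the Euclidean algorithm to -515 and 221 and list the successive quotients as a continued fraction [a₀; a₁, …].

Apply division with remainder until the remainder is 0:
-515 = -3·221 + 148, so a_0 = -3
221 = 1·148 + 73, so a_1 = 1
148 = 2·73 + 2, so a_2 = 2
73 = 36·2 + 1, so a_3 = 36
2 = 2·1 + 0, so a_4 = 2

[-3; 1, 2, 36, 2]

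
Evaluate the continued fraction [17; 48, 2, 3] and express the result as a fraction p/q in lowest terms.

Build up convergents one term at a time:
a_0 = 17: 17/1
a_1 = 48: 817/48
a_2 = 2: 1651/97
a_3 = 3: 5770/339

5770/339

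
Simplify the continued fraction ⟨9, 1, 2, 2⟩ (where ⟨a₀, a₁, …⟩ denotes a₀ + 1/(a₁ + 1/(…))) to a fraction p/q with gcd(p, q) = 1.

a_0 = 9: 9/1
a_1 = 1: 10/1
a_2 = 2: 29/3
a_3 = 2: 68/7

68/7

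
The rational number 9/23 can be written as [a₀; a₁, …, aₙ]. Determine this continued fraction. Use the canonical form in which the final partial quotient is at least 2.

[0; 2, 1, 1, 4]

9 ÷ 23 → quotient 0, remainder 9
23 ÷ 9 → quotient 2, remainder 5
9 ÷ 5 → quotient 1, remainder 4
5 ÷ 4 → quotient 1, remainder 1
4 ÷ 1 → quotient 4, remainder 0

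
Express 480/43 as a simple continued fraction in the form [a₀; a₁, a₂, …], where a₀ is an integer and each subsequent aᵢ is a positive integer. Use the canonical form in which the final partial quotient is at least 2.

[11; 6, 7]

480 = 11·43 + 7, so a_0 = 11
43 = 6·7 + 1, so a_1 = 6
7 = 7·1 + 0, so a_2 = 7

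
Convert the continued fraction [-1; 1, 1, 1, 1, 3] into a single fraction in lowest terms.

-7/18

Starting at the tail and folding back:
Start with 3.
1 + 1/(3/1) = 1 + 1/3 = 4/3
1 + 1/(4/3) = 1 + 3/4 = 7/4
1 + 1/(7/4) = 1 + 4/7 = 11/7
1 + 1/(11/7) = 1 + 7/11 = 18/11
-1 + 1/(18/11) = -1 + 11/18 = -7/18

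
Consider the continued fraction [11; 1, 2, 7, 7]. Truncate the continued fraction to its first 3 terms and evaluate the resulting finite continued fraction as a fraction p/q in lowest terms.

Work from the innermost term outward:
Start with 2.
1 + 1/(2/1) = 1 + 1/2 = 3/2
11 + 1/(3/2) = 11 + 2/3 = 35/3

35/3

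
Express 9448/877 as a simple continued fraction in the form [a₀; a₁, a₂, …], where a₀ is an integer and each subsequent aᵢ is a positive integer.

[10; 1, 3, 2, 2, 5, 3, 2]

Run the Euclidean algorithm, recording each quotient:
⌊9448/877⌋ = 10, remainder 678
⌊877/678⌋ = 1, remainder 199
⌊678/199⌋ = 3, remainder 81
⌊199/81⌋ = 2, remainder 37
⌊81/37⌋ = 2, remainder 7
⌊37/7⌋ = 5, remainder 2
⌊7/2⌋ = 3, remainder 1
⌊2/1⌋ = 2, remainder 0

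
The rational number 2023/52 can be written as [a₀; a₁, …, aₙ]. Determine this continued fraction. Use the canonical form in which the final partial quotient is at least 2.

Run the Euclidean algorithm, recording each quotient:
2023 = 38·52 + 47, so a_0 = 38
52 = 1·47 + 5, so a_1 = 1
47 = 9·5 + 2, so a_2 = 9
5 = 2·2 + 1, so a_3 = 2
2 = 2·1 + 0, so a_4 = 2

[38; 1, 9, 2, 2]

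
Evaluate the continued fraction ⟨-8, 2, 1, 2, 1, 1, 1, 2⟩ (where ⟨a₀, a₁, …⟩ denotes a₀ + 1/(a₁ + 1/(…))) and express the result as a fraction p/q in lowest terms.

-603/79

Work from the innermost term outward:
Start with 2.
1 + 1/(2/1) = 1 + 1/2 = 3/2
1 + 1/(3/2) = 1 + 2/3 = 5/3
1 + 1/(5/3) = 1 + 3/5 = 8/5
2 + 1/(8/5) = 2 + 5/8 = 21/8
1 + 1/(21/8) = 1 + 8/21 = 29/21
2 + 1/(29/21) = 2 + 21/29 = 79/29
-8 + 1/(79/29) = -8 + 29/79 = -603/79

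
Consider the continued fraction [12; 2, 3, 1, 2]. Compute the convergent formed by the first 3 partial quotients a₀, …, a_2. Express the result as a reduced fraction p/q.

Collapse the nested fraction from the inside out:
Start with 3.
2 + 1/(3/1) = 2 + 1/3 = 7/3
12 + 1/(7/3) = 12 + 3/7 = 87/7

87/7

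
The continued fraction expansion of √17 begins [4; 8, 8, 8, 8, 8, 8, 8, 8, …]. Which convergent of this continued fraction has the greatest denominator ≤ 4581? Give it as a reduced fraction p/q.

17684/4289

a_0 = 4: 4/1  (≤ bound)
a_1 = 8: 33/8  (≤ bound)
a_2 = 8: 268/65  (≤ bound)
a_3 = 8: 2177/528  (≤ bound)
a_4 = 8: 17684/4289  (≤ bound)
a_5 = 8: 143649/34840  (> 4581, stop)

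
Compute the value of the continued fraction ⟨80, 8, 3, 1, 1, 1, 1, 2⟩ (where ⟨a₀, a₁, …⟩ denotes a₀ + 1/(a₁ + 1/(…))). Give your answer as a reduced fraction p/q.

31167/389

a_0 = 80: 80/1
a_1 = 8: 641/8
a_2 = 3: 2003/25
a_3 = 1: 2644/33
a_4 = 1: 4647/58
a_5 = 1: 7291/91
a_6 = 1: 11938/149
a_7 = 2: 31167/389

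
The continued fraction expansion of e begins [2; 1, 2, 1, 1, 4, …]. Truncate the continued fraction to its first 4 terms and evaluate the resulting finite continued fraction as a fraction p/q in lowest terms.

Starting at the tail and folding back:
Start with 1.
2 + 1/(1/1) = 2 + 1/1 = 3/1
1 + 1/(3/1) = 1 + 1/3 = 4/3
2 + 1/(4/3) = 2 + 3/4 = 11/4

11/4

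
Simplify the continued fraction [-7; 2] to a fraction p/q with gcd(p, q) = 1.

a_0 = -7: -7/1
a_1 = 2: -13/2

-13/2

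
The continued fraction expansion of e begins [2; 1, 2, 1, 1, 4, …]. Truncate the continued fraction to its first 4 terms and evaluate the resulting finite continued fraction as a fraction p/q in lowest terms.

Compute successive convergents:
a_0 = 2: 2/1
a_1 = 1: 3/1
a_2 = 2: 8/3
a_3 = 1: 11/4

11/4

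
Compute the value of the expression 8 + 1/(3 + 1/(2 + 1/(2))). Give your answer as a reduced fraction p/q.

Use the convergent recurrence hₖ = aₖ·hₖ₋₁ + hₖ₋₂ (and likewise for the denominators kₖ):
a_0 = 8: 8/1
a_1 = 3: 25/3
a_2 = 2: 58/7
a_3 = 2: 141/17

141/17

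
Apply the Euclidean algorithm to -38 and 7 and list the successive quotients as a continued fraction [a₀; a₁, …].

[-6; 1, 1, 3]

-38 ÷ 7 → quotient -6, remainder 4
7 ÷ 4 → quotient 1, remainder 3
4 ÷ 3 → quotient 1, remainder 1
3 ÷ 1 → quotient 3, remainder 0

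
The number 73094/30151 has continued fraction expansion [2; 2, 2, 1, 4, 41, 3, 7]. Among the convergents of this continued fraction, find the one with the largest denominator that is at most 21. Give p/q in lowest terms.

17/7

List convergents until the denominator exceeds the bound:
a_0 = 2: 2/1  (≤ bound)
a_1 = 2: 5/2  (≤ bound)
a_2 = 2: 12/5  (≤ bound)
a_3 = 1: 17/7  (≤ bound)
a_4 = 4: 80/33  (> 21, stop)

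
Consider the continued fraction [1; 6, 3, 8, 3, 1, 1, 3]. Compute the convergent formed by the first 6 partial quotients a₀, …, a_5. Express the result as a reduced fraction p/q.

Collapse the nested fraction from the inside out:
Start with 1.
3 + 1/(1/1) = 3 + 1/1 = 4/1
8 + 1/(4/1) = 8 + 1/4 = 33/4
3 + 1/(33/4) = 3 + 4/33 = 103/33
6 + 1/(103/33) = 6 + 33/103 = 651/103
1 + 1/(651/103) = 1 + 103/651 = 754/651

754/651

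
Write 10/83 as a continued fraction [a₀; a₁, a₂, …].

10 = 0·83 + 10, so a_0 = 0
83 = 8·10 + 3, so a_1 = 8
10 = 3·3 + 1, so a_2 = 3
3 = 3·1 + 0, so a_3 = 3

[0; 8, 3, 3]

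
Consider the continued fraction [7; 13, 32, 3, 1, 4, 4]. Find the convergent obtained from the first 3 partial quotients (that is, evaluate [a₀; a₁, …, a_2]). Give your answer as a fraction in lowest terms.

Use the convergent recurrence hₖ = aₖ·hₖ₋₁ + hₖ₋₂ (and likewise for the denominators kₖ):
a_0 = 7: 7/1
a_1 = 13: 92/13
a_2 = 32: 2951/417

2951/417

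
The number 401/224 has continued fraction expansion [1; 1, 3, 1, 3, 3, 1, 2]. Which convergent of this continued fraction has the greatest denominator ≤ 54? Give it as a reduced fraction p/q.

List convergents until the denominator exceeds the bound:
a_0 = 1: 1/1  (≤ bound)
a_1 = 1: 2/1  (≤ bound)
a_2 = 3: 7/4  (≤ bound)
a_3 = 1: 9/5  (≤ bound)
a_4 = 3: 34/19  (≤ bound)
a_5 = 3: 111/62  (> 54, stop)

34/19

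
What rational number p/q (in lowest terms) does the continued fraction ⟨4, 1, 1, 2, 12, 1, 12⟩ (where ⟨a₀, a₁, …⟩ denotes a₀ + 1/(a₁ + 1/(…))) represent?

a_0 = 4: 4/1
a_1 = 1: 5/1
a_2 = 1: 9/2
a_3 = 2: 23/5
a_4 = 12: 285/62
a_5 = 1: 308/67
a_6 = 12: 3981/866

3981/866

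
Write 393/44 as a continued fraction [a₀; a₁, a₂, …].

[8; 1, 13, 1, 2]

⌊393/44⌋ = 8, remainder 41
⌊44/41⌋ = 1, remainder 3
⌊41/3⌋ = 13, remainder 2
⌊3/2⌋ = 1, remainder 1
⌊2/1⌋ = 2, remainder 0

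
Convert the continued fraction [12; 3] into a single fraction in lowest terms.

a_0 = 12: 12/1
a_1 = 3: 37/3

37/3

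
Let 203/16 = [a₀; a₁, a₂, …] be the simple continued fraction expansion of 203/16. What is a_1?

1

Apply division with remainder until the remainder is 0:
203 = 12·16 + 11, so a_0 = 12
16 = 1·11 + 5, so a_1 = 1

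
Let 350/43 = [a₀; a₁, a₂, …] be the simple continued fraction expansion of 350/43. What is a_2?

6

⌊350/43⌋ = 8, remainder 6
⌊43/6⌋ = 7, remainder 1
⌊6/1⌋ = 6, remainder 0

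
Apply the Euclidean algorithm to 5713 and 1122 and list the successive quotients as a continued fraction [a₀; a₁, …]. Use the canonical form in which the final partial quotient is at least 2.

[5; 10, 1, 8, 2, 1, 3]

Run the Euclidean algorithm, recording each quotient:
5713 = 5·1122 + 103, so a_0 = 5
1122 = 10·103 + 92, so a_1 = 10
103 = 1·92 + 11, so a_2 = 1
92 = 8·11 + 4, so a_3 = 8
11 = 2·4 + 3, so a_4 = 2
4 = 1·3 + 1, so a_5 = 1
3 = 3·1 + 0, so a_6 = 3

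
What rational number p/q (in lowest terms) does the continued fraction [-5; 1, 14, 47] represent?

Build up convergents one term at a time:
a_0 = -5: -5/1
a_1 = 1: -4/1
a_2 = 14: -61/15
a_3 = 47: -2871/706

-2871/706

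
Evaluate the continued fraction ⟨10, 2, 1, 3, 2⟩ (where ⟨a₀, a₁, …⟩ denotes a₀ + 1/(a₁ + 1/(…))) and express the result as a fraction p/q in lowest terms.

259/25

a_0 = 10: 10/1
a_1 = 2: 21/2
a_2 = 1: 31/3
a_3 = 3: 114/11
a_4 = 2: 259/25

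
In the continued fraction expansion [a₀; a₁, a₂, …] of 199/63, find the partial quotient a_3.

3

Run the Euclidean algorithm, recording each quotient:
⌊199/63⌋ = 3, remainder 10
⌊63/10⌋ = 6, remainder 3
⌊10/3⌋ = 3, remainder 1
⌊3/1⌋ = 3, remainder 0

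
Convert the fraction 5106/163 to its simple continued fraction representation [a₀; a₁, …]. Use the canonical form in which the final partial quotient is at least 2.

[31; 3, 13, 4]

5106 = 31·163 + 53, so a_0 = 31
163 = 3·53 + 4, so a_1 = 3
53 = 13·4 + 1, so a_2 = 13
4 = 4·1 + 0, so a_3 = 4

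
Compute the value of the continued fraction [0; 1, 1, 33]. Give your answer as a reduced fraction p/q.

34/67

Use the convergent recurrence hₖ = aₖ·hₖ₋₁ + hₖ₋₂ (and likewise for the denominators kₖ):
a_0 = 0: 0/1
a_1 = 1: 1/1
a_2 = 1: 1/2
a_3 = 33: 34/67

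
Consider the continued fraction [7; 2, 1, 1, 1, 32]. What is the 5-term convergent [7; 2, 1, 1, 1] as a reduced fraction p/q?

59/8

a_0 = 7: 7/1
a_1 = 2: 15/2
a_2 = 1: 22/3
a_3 = 1: 37/5
a_4 = 1: 59/8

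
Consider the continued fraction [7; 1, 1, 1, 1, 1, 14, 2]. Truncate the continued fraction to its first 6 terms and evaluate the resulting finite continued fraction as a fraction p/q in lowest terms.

61/8

Start with 1.
1 + 1/(1/1) = 1 + 1/1 = 2/1
1 + 1/(2/1) = 1 + 1/2 = 3/2
1 + 1/(3/2) = 1 + 2/3 = 5/3
1 + 1/(5/3) = 1 + 3/5 = 8/5
7 + 1/(8/5) = 7 + 5/8 = 61/8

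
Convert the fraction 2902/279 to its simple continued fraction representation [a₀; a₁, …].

[10; 2, 2, 27, 2]

Run the Euclidean algorithm, recording each quotient:
⌊2902/279⌋ = 10, remainder 112
⌊279/112⌋ = 2, remainder 55
⌊112/55⌋ = 2, remainder 2
⌊55/2⌋ = 27, remainder 1
⌊2/1⌋ = 2, remainder 0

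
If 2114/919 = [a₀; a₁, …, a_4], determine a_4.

2114 ÷ 919 → quotient 2, remainder 276
919 ÷ 276 → quotient 3, remainder 91
276 ÷ 91 → quotient 3, remainder 3
91 ÷ 3 → quotient 30, remainder 1
3 ÷ 1 → quotient 3, remainder 0

3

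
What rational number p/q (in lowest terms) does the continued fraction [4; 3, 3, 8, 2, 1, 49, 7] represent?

a_0 = 4: 4/1
a_1 = 3: 13/3
a_2 = 3: 43/10
a_3 = 8: 357/83
a_4 = 2: 757/176
a_5 = 1: 1114/259
a_6 = 49: 55343/12867
a_7 = 7: 388515/90328

388515/90328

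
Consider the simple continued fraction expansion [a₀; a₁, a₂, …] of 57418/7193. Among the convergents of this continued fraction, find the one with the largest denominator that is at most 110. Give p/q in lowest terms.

List convergents until the denominator exceeds the bound:
a_0 = 7: 7/1  (≤ bound)
a_1 = 1: 8/1  (≤ bound)
a_2 = 56: 455/57  (≤ bound)
a_3 = 11: 5013/628  (> 110, stop)

455/57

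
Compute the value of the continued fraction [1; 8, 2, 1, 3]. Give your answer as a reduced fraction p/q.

Compute successive convergents:
a_0 = 1: 1/1
a_1 = 8: 9/8
a_2 = 2: 19/17
a_3 = 1: 28/25
a_4 = 3: 103/92

103/92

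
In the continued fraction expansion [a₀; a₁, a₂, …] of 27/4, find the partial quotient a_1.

1

Repeatedly divide and take the remainder:
27 = 6·4 + 3, so a_0 = 6
4 = 1·3 + 1, so a_1 = 1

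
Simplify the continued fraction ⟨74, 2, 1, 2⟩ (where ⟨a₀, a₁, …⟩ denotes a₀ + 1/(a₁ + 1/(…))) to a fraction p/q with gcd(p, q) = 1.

595/8

Start with 2.
1 + 1/(2/1) = 1 + 1/2 = 3/2
2 + 1/(3/2) = 2 + 2/3 = 8/3
74 + 1/(8/3) = 74 + 3/8 = 595/8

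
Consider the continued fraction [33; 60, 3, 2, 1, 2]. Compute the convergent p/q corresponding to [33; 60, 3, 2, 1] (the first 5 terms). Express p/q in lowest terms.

19909/603

a_0 = 33: 33/1
a_1 = 60: 1981/60
a_2 = 3: 5976/181
a_3 = 2: 13933/422
a_4 = 1: 19909/603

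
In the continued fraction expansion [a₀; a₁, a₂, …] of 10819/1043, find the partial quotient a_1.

2

Run the Euclidean algorithm, recording each quotient:
10819 ÷ 1043 → quotient 10, remainder 389
1043 ÷ 389 → quotient 2, remainder 265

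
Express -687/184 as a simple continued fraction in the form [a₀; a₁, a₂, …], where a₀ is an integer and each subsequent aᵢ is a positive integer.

[-4; 3, 1, 3, 12]

-687 = -4·184 + 49, so a_0 = -4
184 = 3·49 + 37, so a_1 = 3
49 = 1·37 + 12, so a_2 = 1
37 = 3·12 + 1, so a_3 = 3
12 = 12·1 + 0, so a_4 = 12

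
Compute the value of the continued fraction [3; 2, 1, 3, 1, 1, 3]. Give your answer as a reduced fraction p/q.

299/89

Build up convergents one term at a time:
a_0 = 3: 3/1
a_1 = 2: 7/2
a_2 = 1: 10/3
a_3 = 3: 37/11
a_4 = 1: 47/14
a_5 = 1: 84/25
a_6 = 3: 299/89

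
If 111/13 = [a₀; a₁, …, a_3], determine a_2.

1

111 ÷ 13 → quotient 8, remainder 7
13 ÷ 7 → quotient 1, remainder 6
7 ÷ 6 → quotient 1, remainder 1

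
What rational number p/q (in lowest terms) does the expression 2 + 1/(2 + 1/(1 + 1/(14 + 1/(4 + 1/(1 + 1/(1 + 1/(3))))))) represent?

Work from the innermost term outward:
Start with 3.
1 + 1/(3/1) = 1 + 1/3 = 4/3
1 + 1/(4/3) = 1 + 3/4 = 7/4
4 + 1/(7/4) = 4 + 4/7 = 32/7
14 + 1/(32/7) = 14 + 7/32 = 455/32
1 + 1/(455/32) = 1 + 32/455 = 487/455
2 + 1/(487/455) = 2 + 455/487 = 1429/487
2 + 1/(1429/487) = 2 + 487/1429 = 3345/1429

3345/1429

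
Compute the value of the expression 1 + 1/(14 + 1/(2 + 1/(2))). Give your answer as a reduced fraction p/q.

77/72

Collapse the nested fraction from the inside out:
Start with 2.
2 + 1/(2/1) = 2 + 1/2 = 5/2
14 + 1/(5/2) = 14 + 2/5 = 72/5
1 + 1/(72/5) = 1 + 5/72 = 77/72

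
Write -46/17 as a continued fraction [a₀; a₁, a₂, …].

[-3; 3, 2, 2]

-46 = -3·17 + 5, so a_0 = -3
17 = 3·5 + 2, so a_1 = 3
5 = 2·2 + 1, so a_2 = 2
2 = 2·1 + 0, so a_3 = 2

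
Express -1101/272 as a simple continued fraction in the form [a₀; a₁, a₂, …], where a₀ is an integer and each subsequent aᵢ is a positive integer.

Repeatedly divide and take the remainder:
⌊-1101/272⌋ = -5, remainder 259
⌊272/259⌋ = 1, remainder 13
⌊259/13⌋ = 19, remainder 12
⌊13/12⌋ = 1, remainder 1
⌊12/1⌋ = 12, remainder 0

[-5; 1, 19, 1, 12]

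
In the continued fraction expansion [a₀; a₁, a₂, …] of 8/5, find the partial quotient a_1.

1

Run the Euclidean algorithm, recording each quotient:
⌊8/5⌋ = 1, remainder 3
⌊5/3⌋ = 1, remainder 2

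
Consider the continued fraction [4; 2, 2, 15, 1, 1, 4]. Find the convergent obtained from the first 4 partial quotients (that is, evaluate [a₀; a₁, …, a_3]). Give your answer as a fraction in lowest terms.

339/77

Build up convergents one term at a time:
a_0 = 4: 4/1
a_1 = 2: 9/2
a_2 = 2: 22/5
a_3 = 15: 339/77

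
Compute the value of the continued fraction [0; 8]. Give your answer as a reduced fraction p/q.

1/8

Compute successive convergents:
a_0 = 0: 0/1
a_1 = 8: 1/8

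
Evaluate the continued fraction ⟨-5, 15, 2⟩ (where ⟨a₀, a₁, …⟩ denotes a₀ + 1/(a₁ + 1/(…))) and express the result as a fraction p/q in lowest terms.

-153/31

a_0 = -5: -5/1
a_1 = 15: -74/15
a_2 = 2: -153/31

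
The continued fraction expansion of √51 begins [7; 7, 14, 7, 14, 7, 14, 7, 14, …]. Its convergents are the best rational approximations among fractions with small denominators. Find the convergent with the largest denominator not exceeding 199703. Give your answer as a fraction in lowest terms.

499850/69993

a_0 = 7: 7/1  (≤ bound)
a_1 = 7: 50/7  (≤ bound)
a_2 = 14: 707/99  (≤ bound)
a_3 = 7: 4999/700  (≤ bound)
a_4 = 14: 70693/9899  (≤ bound)
a_5 = 7: 499850/69993  (≤ bound)
a_6 = 14: 7068593/989801  (> 199703, stop)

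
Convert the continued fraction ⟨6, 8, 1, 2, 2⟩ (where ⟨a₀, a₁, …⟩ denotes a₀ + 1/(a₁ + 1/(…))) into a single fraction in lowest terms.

Starting at the tail and folding back:
Start with 2.
2 + 1/(2/1) = 2 + 1/2 = 5/2
1 + 1/(5/2) = 1 + 2/5 = 7/5
8 + 1/(7/5) = 8 + 5/7 = 61/7
6 + 1/(61/7) = 6 + 7/61 = 373/61

373/61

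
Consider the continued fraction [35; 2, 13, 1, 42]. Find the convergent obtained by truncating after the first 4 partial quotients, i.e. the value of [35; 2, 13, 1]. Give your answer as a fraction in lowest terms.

a_0 = 35: 35/1
a_1 = 2: 71/2
a_2 = 13: 958/27
a_3 = 1: 1029/29

1029/29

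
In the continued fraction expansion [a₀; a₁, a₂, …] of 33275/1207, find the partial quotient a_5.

⌊33275/1207⌋ = 27, remainder 686
⌊1207/686⌋ = 1, remainder 521
⌊686/521⌋ = 1, remainder 165
⌊521/165⌋ = 3, remainder 26
⌊165/26⌋ = 6, remainder 9
⌊26/9⌋ = 2, remainder 8

2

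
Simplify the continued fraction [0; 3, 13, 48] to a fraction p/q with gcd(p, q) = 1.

625/1923

Compute successive convergents:
a_0 = 0: 0/1
a_1 = 3: 1/3
a_2 = 13: 13/40
a_3 = 48: 625/1923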